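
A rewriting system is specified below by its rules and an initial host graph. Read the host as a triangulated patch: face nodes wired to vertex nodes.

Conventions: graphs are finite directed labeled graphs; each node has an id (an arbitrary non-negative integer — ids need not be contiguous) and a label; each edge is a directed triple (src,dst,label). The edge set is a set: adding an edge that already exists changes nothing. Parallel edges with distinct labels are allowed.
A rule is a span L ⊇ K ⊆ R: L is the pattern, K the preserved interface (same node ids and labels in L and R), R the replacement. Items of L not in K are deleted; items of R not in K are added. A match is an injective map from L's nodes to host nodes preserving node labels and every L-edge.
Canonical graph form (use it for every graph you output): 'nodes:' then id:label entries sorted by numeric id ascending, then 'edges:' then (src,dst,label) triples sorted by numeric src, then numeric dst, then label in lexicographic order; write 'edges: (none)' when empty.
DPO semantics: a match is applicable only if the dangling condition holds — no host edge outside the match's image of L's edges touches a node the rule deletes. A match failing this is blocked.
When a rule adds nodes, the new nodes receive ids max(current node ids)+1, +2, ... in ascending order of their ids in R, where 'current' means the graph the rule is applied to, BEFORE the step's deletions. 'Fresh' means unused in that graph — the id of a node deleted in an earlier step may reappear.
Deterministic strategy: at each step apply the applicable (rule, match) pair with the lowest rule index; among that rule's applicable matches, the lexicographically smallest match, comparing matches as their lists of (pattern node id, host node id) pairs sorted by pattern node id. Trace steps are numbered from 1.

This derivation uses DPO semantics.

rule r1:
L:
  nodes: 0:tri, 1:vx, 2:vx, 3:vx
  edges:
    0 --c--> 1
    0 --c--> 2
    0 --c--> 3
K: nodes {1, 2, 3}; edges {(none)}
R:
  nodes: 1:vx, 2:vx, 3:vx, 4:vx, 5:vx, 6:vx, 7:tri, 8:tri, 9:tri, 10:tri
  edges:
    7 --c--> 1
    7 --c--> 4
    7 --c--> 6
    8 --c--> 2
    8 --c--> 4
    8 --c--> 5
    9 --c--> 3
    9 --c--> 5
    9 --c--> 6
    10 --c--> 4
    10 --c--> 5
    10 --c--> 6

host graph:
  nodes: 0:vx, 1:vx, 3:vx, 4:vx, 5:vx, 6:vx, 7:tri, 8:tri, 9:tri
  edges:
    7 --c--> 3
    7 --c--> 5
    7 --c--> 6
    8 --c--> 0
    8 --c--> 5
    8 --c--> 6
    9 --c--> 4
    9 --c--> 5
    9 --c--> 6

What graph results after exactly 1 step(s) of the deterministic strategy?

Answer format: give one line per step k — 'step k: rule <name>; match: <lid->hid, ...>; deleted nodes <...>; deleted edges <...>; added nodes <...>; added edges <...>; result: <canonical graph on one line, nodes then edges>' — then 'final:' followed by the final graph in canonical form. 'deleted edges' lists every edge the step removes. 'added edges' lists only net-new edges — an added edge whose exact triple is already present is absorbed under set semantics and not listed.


step 1: rule r1; match: 0->7, 1->3, 2->5, 3->6; deleted nodes 7; deleted edges (7,3,c); (7,5,c); (7,6,c); added nodes 10, 11, 12, 13, 14, 15, 16; added edges (13,3,c); (13,10,c); (13,12,c); (14,5,c); (14,10,c); (14,11,c); (15,6,c); (15,11,c); (15,12,c); (16,10,c); (16,11,c); (16,12,c); result: nodes: 0:vx, 1:vx, 3:vx, 4:vx, 5:vx, 6:vx, 8:tri, 9:tri, 10:vx, 11:vx, 12:vx, 13:tri, 14:tri, 15:tri, 16:tri edges: (8,0,c); (8,5,c); (8,6,c); (9,4,c); (9,5,c); (9,6,c); (13,3,c); (13,10,c); (13,12,c); (14,5,c); (14,10,c); (14,11,c); (15,6,c); (15,11,c); (15,12,c); (16,10,c); (16,11,c); (16,12,c)
final:
nodes: 0:vx, 1:vx, 3:vx, 4:vx, 5:vx, 6:vx, 8:tri, 9:tri, 10:vx, 11:vx, 12:vx, 13:tri, 14:tri, 15:tri, 16:tri
edges: (8,0,c); (8,5,c); (8,6,c); (9,4,c); (9,5,c); (9,6,c); (13,3,c); (13,10,c); (13,12,c); (14,5,c); (14,10,c); (14,11,c); (15,6,c); (15,11,c); (15,12,c); (16,10,c); (16,11,c); (16,12,c)


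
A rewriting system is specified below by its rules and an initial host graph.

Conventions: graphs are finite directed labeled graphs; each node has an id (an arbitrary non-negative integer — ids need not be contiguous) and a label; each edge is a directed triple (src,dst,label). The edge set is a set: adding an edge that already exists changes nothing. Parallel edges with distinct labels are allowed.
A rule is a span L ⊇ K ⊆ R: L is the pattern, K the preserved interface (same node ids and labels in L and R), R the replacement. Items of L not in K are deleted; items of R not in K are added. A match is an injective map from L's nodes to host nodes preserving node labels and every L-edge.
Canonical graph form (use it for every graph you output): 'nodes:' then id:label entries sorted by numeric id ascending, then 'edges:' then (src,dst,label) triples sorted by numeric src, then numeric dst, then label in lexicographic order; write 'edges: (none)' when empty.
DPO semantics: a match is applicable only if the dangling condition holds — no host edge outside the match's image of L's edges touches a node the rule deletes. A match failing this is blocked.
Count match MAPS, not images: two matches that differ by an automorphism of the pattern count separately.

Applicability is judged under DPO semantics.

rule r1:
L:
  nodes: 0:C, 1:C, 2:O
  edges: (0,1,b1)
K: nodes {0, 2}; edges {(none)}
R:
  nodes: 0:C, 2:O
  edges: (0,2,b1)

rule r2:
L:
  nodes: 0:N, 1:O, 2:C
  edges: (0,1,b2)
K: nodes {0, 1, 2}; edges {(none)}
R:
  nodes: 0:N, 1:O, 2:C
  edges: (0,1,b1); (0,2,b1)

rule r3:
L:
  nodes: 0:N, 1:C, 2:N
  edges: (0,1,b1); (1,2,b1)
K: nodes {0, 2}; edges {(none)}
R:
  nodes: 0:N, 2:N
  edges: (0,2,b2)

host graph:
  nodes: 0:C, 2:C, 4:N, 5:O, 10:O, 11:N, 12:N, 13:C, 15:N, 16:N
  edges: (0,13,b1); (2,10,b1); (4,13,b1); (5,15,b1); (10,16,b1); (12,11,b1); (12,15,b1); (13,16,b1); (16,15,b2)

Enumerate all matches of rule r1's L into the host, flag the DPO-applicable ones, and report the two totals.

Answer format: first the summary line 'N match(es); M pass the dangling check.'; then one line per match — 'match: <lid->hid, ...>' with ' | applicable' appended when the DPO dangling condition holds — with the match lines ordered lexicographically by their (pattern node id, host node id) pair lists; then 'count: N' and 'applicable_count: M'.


2 match(es); 0 pass the dangling check.
match: 0->0, 1->13, 2->5
match: 0->0, 1->13, 2->10
count: 2
applicable_count: 0


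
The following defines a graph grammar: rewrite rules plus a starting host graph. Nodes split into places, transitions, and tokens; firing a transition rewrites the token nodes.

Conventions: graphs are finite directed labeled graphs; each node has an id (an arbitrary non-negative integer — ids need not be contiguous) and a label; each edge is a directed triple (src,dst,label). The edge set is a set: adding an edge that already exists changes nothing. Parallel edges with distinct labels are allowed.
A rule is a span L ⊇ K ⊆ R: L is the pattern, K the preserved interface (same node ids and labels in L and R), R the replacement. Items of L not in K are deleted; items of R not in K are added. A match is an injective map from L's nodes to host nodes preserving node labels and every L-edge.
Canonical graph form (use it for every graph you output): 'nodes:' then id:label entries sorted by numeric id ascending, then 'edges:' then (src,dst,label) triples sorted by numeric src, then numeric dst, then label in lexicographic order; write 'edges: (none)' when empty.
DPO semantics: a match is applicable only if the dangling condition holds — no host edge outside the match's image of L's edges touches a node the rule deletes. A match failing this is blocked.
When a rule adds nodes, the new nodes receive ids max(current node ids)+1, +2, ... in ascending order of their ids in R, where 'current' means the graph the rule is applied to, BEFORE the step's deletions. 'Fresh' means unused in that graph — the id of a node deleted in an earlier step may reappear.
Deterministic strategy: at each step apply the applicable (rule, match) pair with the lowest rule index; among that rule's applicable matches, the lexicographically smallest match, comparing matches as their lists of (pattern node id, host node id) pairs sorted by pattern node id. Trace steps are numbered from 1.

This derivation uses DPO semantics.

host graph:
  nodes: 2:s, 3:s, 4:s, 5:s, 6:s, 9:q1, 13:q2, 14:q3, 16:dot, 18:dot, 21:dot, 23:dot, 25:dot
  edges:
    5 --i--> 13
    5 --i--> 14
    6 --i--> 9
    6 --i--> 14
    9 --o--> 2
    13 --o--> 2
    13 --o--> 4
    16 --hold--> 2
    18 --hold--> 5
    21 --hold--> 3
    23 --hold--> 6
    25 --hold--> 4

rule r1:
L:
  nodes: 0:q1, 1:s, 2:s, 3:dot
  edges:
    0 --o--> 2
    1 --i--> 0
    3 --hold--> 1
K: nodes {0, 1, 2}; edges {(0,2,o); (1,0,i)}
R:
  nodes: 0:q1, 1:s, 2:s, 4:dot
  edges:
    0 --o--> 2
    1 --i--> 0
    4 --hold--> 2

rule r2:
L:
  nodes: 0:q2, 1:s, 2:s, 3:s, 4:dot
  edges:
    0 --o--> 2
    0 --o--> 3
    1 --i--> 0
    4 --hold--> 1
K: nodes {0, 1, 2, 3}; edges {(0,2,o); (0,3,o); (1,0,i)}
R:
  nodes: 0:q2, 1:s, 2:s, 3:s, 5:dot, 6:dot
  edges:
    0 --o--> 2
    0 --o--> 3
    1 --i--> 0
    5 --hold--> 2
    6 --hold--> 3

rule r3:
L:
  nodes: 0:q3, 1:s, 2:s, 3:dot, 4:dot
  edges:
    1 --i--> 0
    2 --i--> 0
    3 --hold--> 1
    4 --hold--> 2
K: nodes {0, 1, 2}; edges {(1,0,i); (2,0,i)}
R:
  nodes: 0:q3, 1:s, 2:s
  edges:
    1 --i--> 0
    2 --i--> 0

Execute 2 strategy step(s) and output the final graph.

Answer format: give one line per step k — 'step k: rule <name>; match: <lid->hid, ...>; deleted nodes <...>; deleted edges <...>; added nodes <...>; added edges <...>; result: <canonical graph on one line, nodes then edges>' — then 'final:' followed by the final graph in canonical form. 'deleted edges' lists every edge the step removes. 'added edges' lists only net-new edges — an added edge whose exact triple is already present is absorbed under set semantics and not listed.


step 1: rule r1; match: 0->9, 1->6, 2->2, 3->23; deleted nodes 23; deleted edges (23,6,hold); added nodes 26; added edges (26,2,hold); result: nodes: 2:s, 3:s, 4:s, 5:s, 6:s, 9:q1, 13:q2, 14:q3, 16:dot, 18:dot, 21:dot, 25:dot, 26:dot edges: (5,13,i); (5,14,i); (6,9,i); (6,14,i); (9,2,o); (13,2,o); (13,4,o); (16,2,hold); (18,5,hold); (21,3,hold); (25,4,hold); (26,2,hold)
step 2: rule r2; match: 0->13, 1->5, 2->2, 3->4, 4->18; deleted nodes 18; deleted edges (18,5,hold); added nodes 27, 28; added edges (27,2,hold); (28,4,hold); result: nodes: 2:s, 3:s, 4:s, 5:s, 6:s, 9:q1, 13:q2, 14:q3, 16:dot, 21:dot, 25:dot, 26:dot, 27:dot, 28:dot edges: (5,13,i); (5,14,i); (6,9,i); (6,14,i); (9,2,o); (13,2,o); (13,4,o); (16,2,hold); (21,3,hold); (25,4,hold); (26,2,hold); (27,2,hold); (28,4,hold)
final:
nodes: 2:s, 3:s, 4:s, 5:s, 6:s, 9:q1, 13:q2, 14:q3, 16:dot, 21:dot, 25:dot, 26:dot, 27:dot, 28:dot
edges: (5,13,i); (5,14,i); (6,9,i); (6,14,i); (9,2,o); (13,2,o); (13,4,o); (16,2,hold); (21,3,hold); (25,4,hold); (26,2,hold); (27,2,hold); (28,4,hold)


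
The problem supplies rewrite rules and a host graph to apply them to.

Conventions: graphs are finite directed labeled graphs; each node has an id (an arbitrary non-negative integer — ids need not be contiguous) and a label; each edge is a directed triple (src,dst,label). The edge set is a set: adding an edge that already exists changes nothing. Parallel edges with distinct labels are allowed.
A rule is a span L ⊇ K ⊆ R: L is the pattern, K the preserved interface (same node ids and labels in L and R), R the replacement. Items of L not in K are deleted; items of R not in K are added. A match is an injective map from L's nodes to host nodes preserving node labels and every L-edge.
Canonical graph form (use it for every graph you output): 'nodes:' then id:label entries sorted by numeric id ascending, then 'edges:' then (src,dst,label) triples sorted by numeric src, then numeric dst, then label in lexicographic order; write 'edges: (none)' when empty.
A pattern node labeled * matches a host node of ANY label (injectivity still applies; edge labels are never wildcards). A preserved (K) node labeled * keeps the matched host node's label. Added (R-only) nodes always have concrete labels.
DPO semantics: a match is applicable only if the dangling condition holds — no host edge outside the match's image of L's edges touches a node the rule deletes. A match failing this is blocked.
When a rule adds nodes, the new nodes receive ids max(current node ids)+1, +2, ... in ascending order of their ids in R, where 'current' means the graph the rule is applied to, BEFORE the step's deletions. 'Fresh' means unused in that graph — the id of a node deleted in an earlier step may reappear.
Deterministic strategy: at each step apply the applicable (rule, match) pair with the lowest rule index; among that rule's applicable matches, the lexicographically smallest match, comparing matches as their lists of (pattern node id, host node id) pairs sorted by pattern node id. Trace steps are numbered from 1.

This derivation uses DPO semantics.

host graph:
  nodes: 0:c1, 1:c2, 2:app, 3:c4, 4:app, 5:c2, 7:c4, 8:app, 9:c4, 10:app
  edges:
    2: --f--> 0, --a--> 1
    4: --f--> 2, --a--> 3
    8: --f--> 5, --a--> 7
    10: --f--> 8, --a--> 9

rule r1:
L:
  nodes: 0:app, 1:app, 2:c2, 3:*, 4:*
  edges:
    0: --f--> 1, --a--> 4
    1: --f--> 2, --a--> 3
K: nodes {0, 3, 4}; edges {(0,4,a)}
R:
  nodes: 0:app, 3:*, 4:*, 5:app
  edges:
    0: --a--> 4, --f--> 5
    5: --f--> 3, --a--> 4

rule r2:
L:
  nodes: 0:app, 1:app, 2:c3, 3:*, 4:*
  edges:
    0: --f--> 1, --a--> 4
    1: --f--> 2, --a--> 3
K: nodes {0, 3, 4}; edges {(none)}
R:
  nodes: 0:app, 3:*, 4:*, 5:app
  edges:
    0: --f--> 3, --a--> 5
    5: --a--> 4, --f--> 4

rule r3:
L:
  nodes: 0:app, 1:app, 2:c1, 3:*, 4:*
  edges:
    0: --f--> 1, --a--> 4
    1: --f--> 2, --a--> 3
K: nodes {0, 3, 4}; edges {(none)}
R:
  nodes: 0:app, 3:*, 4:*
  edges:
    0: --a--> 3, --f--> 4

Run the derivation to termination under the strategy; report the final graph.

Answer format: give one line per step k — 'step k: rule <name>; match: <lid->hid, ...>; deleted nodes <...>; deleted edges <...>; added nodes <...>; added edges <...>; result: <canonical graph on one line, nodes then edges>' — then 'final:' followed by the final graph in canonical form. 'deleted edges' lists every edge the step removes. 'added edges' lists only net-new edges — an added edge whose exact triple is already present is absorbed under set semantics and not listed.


step 1: rule r1; match: 0->10, 1->8, 2->5, 3->7, 4->9; deleted nodes 5, 8; deleted edges (8,5,f); (8,7,a); (10,8,f); added nodes 11; added edges (10,11,f); (11,7,f); (11,9,a); result: nodes: 0:c1, 1:c2, 2:app, 3:c4, 4:app, 7:c4, 9:c4, 10:app, 11:app edges: (2,0,f); (2,1,a); (4,2,f); (4,3,a); (10,9,a); (10,11,f); (11,7,f); (11,9,a)
step 2: rule r3; match: 0->4, 1->2, 2->0, 3->1, 4->3; deleted nodes 0, 2; deleted edges (2,0,f); (2,1,a); (4,2,f); (4,3,a); added nodes (none); added edges (4,1,a); (4,3,f); result: nodes: 1:c2, 3:c4, 4:app, 7:c4, 9:c4, 10:app, 11:app edges: (4,1,a); (4,3,f); (10,9,a); (10,11,f); (11,7,f); (11,9,a)
final:
nodes: 1:c2, 3:c4, 4:app, 7:c4, 9:c4, 10:app, 11:app
edges: (4,1,a); (4,3,f); (10,9,a); (10,11,f); (11,7,f); (11,9,a)


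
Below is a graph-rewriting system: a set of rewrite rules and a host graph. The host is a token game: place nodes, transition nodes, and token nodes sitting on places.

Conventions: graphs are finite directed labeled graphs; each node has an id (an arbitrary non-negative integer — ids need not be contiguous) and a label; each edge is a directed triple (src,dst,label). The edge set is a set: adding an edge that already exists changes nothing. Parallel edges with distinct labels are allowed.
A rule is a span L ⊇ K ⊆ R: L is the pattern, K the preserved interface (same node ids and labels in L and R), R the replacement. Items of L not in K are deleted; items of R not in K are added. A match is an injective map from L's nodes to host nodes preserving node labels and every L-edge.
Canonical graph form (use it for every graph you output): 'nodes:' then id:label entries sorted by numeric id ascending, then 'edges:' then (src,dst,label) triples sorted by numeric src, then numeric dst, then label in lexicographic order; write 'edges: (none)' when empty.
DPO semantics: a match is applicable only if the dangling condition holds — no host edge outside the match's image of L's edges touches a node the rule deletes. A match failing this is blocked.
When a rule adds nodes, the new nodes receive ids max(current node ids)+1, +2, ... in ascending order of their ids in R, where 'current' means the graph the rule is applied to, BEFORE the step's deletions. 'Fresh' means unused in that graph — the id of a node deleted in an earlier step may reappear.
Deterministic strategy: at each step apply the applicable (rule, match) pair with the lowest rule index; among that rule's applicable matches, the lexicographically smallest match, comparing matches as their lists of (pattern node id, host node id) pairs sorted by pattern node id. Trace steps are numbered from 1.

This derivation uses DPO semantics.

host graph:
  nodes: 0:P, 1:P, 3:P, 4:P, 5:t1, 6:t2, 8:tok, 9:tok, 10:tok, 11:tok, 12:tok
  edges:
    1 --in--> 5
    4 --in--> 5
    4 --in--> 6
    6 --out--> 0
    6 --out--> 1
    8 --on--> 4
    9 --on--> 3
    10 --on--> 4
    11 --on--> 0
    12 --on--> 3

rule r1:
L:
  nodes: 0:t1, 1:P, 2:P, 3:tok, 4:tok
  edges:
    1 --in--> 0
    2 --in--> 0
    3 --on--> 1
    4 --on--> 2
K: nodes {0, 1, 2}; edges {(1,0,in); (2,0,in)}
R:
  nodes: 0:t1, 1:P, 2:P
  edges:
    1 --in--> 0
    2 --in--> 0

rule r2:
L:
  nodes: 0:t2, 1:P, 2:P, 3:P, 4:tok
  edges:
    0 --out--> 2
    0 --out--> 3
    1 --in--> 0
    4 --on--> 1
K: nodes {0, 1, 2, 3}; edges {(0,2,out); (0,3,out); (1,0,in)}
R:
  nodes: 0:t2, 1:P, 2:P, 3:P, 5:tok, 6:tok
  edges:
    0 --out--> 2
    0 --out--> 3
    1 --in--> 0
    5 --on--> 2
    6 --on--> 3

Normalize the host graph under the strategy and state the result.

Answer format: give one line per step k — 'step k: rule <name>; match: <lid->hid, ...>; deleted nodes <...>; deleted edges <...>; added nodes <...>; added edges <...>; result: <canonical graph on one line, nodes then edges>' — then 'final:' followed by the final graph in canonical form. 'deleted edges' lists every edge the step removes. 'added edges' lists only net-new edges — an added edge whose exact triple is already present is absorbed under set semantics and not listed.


step 1: rule r2; match: 0->6, 1->4, 2->0, 3->1, 4->8; deleted nodes 8; deleted edges (8,4,on); added nodes 13, 14; added edges (13,0,on); (14,1,on); result: nodes: 0:P, 1:P, 3:P, 4:P, 5:t1, 6:t2, 9:tok, 10:tok, 11:tok, 12:tok, 13:tok, 14:tok edges: (1,5,in); (4,5,in); (4,6,in); (6,0,out); (6,1,out); (9,3,on); (10,4,on); (11,0,on); (12,3,on); (13,0,on); (14,1,on)
step 2: rule r1; match: 0->5, 1->1, 2->4, 3->14, 4->10; deleted nodes 10, 14; deleted edges (10,4,on); (14,1,on); added nodes (none); added edges (none); result: nodes: 0:P, 1:P, 3:P, 4:P, 5:t1, 6:t2, 9:tok, 11:tok, 12:tok, 13:tok edges: (1,5,in); (4,5,in); (4,6,in); (6,0,out); (6,1,out); (9,3,on); (11,0,on); (12,3,on); (13,0,on)
final:
nodes: 0:P, 1:P, 3:P, 4:P, 5:t1, 6:t2, 9:tok, 11:tok, 12:tok, 13:tok
edges: (1,5,in); (4,5,in); (4,6,in); (6,0,out); (6,1,out); (9,3,on); (11,0,on); (12,3,on); (13,0,on)


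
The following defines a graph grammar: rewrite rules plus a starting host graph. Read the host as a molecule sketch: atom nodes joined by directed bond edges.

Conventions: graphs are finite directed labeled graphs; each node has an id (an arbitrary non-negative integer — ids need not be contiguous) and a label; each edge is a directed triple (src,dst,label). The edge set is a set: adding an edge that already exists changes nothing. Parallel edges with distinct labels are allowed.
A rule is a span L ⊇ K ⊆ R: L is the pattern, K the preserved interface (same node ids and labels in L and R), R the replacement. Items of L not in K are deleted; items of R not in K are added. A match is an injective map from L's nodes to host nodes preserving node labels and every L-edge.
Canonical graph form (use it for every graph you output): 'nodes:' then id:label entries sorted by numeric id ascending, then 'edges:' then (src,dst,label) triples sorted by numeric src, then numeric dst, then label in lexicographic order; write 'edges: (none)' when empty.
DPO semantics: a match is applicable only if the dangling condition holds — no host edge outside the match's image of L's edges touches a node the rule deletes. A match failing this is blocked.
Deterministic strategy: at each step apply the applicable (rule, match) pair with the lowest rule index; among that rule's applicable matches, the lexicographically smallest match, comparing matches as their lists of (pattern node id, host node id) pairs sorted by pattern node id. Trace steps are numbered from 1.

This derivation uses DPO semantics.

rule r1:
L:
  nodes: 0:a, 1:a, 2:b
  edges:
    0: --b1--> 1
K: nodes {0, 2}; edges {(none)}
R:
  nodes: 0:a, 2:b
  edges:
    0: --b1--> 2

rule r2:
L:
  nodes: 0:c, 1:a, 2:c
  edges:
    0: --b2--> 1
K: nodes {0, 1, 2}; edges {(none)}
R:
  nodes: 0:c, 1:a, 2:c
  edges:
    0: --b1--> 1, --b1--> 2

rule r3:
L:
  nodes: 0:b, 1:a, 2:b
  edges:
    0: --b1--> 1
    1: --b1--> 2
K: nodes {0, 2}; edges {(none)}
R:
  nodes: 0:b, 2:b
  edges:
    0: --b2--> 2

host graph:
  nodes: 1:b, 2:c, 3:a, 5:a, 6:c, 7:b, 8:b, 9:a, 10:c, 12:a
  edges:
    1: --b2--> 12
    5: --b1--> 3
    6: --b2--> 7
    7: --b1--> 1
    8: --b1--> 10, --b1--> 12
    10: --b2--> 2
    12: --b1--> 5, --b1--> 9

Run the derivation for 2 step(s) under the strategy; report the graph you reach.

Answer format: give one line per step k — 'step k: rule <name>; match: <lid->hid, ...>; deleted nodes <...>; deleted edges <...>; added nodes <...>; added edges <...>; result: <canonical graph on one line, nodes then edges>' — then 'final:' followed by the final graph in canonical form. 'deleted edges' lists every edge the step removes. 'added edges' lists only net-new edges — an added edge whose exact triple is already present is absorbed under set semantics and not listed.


step 1: rule r1; match: 0->5, 1->3, 2->1; deleted nodes 3; deleted edges (5,3,b1); added nodes (none); added edges (5,1,b1); result: nodes: 1:b, 2:c, 5:a, 6:c, 7:b, 8:b, 9:a, 10:c, 12:a edges: (1,12,b2); (5,1,b1); (6,7,b2); (7,1,b1); (8,10,b1); (8,12,b1); (10,2,b2); (12,5,b1); (12,9,b1)
step 2: rule r1; match: 0->12, 1->9, 2->1; deleted nodes 9; deleted edges (12,9,b1); added nodes (none); added edges (12,1,b1); result: nodes: 1:b, 2:c, 5:a, 6:c, 7:b, 8:b, 10:c, 12:a edges: (1,12,b2); (5,1,b1); (6,7,b2); (7,1,b1); (8,10,b1); (8,12,b1); (10,2,b2); (12,1,b1); (12,5,b1)
final:
nodes: 1:b, 2:c, 5:a, 6:c, 7:b, 8:b, 10:c, 12:a
edges: (1,12,b2); (5,1,b1); (6,7,b2); (7,1,b1); (8,10,b1); (8,12,b1); (10,2,b2); (12,1,b1); (12,5,b1)


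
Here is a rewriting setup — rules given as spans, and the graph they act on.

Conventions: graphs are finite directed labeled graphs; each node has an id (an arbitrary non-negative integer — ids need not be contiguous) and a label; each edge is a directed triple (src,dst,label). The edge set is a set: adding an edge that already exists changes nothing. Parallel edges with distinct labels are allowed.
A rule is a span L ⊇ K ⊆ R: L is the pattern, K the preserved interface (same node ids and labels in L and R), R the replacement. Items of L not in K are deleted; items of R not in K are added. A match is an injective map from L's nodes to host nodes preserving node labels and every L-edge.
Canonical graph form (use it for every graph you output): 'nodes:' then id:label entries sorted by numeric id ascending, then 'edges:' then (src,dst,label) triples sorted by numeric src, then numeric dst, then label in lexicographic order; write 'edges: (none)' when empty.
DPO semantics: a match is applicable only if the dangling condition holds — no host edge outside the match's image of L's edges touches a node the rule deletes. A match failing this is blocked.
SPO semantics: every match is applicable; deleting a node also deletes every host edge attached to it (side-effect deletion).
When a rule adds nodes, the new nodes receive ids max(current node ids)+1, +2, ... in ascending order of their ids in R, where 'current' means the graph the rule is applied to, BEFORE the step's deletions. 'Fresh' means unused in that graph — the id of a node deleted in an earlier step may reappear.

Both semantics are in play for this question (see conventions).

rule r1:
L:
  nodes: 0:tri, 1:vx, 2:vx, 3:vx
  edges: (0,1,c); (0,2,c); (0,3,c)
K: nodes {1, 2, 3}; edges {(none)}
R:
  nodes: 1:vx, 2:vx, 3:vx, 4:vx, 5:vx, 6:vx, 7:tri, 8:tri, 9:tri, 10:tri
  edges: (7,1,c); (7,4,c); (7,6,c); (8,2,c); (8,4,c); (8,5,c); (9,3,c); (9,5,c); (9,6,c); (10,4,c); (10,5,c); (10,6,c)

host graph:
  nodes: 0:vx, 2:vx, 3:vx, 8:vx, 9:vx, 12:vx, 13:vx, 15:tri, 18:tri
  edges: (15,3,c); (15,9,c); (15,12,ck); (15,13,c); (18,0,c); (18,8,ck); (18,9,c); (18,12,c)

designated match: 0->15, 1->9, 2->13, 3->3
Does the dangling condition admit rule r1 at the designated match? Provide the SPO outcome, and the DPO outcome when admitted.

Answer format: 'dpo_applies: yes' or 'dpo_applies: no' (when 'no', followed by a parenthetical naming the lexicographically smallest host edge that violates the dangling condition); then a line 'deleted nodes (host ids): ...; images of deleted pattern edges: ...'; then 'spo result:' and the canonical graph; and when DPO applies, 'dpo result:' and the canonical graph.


dpo_applies: no
(the rule deletes node 15, which keeps host edge (15,12,ck) outside the match image — the dangling condition fails, DPO blocks; SPO proceeds and side-deletes such edges)
deleted nodes (host ids): 15; images of deleted pattern edges: (15,3,c); (15,9,c); (15,13,c)
spo result:
nodes: 0:vx, 2:vx, 3:vx, 8:vx, 9:vx, 12:vx, 13:vx, 18:tri, 19:vx, 20:vx, 21:vx, 22:tri, 23:tri, 24:tri, 25:tri
edges: (18,0,c); (18,8,ck); (18,9,c); (18,12,c); (22,9,c); (22,19,c); (22,21,c); (23,13,c); (23,19,c); (23,20,c); (24,3,c); (24,20,c); (24,21,c); (25,19,c); (25,20,c); (25,21,c)


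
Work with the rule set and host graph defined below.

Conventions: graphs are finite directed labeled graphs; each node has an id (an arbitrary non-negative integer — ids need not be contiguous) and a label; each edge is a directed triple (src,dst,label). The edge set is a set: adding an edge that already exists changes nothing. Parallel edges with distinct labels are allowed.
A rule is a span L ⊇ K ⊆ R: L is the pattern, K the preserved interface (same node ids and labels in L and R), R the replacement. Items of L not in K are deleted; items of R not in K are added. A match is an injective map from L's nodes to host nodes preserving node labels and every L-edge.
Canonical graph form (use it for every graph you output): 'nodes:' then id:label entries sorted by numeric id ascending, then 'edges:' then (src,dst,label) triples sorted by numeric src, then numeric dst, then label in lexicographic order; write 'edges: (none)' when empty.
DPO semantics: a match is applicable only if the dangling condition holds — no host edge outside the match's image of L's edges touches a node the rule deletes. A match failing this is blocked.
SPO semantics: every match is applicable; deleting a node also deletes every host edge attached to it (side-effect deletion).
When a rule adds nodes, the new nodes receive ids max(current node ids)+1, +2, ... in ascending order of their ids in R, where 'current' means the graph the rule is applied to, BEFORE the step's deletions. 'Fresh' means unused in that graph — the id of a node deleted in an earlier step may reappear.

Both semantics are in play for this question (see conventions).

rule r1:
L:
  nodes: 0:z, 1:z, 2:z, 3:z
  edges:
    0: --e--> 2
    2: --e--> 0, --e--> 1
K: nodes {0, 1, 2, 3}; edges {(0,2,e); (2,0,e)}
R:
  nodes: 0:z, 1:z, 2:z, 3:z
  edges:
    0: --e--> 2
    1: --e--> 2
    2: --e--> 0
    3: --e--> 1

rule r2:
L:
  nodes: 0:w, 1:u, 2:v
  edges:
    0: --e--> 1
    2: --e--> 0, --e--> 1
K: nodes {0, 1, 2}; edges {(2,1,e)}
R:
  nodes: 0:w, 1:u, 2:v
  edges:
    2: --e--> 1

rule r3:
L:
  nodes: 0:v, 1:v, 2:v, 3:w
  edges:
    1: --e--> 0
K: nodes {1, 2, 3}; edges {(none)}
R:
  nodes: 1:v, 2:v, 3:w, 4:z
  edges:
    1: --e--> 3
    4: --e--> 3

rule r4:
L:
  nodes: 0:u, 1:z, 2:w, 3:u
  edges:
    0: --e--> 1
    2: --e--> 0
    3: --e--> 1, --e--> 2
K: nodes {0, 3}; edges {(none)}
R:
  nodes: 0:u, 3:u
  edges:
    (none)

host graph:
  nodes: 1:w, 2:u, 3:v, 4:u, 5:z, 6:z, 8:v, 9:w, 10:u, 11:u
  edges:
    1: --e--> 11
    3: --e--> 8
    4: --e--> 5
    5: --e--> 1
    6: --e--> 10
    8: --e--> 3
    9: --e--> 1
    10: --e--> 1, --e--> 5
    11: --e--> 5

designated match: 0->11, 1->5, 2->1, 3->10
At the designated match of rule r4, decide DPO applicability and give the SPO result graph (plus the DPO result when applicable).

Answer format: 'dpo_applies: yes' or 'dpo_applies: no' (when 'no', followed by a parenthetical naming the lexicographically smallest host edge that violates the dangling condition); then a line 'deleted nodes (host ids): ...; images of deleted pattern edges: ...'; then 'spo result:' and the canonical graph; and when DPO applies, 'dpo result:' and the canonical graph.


dpo_applies: no
(the rule deletes node 5, which keeps host edge (4,5,e) outside the match image — the dangling condition fails, DPO blocks; SPO proceeds and side-deletes such edges)
deleted nodes (host ids): 1, 5; images of deleted pattern edges: (1,11,e); (10,1,e); (10,5,e); (11,5,e)
spo result:
nodes: 2:u, 3:v, 4:u, 6:z, 8:v, 9:w, 10:u, 11:u
edges: (3,8,e); (6,10,e); (8,3,e)


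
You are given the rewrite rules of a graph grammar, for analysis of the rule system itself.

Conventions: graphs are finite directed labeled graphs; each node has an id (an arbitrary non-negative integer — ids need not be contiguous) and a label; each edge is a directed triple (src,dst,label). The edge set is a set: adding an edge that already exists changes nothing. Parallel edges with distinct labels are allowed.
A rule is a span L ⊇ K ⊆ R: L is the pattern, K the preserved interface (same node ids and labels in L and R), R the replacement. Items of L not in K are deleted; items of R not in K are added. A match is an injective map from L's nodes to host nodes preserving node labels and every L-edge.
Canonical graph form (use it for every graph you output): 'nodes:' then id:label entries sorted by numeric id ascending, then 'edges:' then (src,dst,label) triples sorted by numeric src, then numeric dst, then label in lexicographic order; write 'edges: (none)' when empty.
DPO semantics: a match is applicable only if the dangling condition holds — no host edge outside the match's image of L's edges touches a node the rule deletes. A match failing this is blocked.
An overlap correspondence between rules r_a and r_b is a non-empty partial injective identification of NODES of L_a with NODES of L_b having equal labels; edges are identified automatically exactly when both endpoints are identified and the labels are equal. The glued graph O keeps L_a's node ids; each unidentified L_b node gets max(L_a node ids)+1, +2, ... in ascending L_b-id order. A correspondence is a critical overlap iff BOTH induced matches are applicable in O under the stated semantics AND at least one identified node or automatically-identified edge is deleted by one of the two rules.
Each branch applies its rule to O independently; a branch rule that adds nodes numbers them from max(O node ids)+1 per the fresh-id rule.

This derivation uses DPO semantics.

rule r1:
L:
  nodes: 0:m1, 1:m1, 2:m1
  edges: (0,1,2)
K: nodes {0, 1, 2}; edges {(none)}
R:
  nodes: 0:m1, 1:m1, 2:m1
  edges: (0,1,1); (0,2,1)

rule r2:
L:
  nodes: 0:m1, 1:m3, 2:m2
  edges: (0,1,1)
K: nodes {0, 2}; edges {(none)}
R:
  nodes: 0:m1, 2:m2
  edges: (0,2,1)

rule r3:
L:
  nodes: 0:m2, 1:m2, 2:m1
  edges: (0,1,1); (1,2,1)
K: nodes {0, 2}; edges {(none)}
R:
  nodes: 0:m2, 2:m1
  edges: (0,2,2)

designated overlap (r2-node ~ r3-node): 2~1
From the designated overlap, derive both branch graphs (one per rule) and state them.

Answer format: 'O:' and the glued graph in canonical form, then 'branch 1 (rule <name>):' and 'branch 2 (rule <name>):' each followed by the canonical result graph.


O:
nodes: 0:m1, 1:m3, 2:m2, 3:m2, 4:m1
edges: (0,1,1); (2,4,1); (3,2,1)
branch 1 (rule r2):
nodes: 0:m1, 2:m2, 3:m2, 4:m1
edges: (0,2,1); (2,4,1); (3,2,1)
branch 2 (rule r3):
nodes: 0:m1, 1:m3, 3:m2, 4:m1
edges: (0,1,1); (3,4,2)


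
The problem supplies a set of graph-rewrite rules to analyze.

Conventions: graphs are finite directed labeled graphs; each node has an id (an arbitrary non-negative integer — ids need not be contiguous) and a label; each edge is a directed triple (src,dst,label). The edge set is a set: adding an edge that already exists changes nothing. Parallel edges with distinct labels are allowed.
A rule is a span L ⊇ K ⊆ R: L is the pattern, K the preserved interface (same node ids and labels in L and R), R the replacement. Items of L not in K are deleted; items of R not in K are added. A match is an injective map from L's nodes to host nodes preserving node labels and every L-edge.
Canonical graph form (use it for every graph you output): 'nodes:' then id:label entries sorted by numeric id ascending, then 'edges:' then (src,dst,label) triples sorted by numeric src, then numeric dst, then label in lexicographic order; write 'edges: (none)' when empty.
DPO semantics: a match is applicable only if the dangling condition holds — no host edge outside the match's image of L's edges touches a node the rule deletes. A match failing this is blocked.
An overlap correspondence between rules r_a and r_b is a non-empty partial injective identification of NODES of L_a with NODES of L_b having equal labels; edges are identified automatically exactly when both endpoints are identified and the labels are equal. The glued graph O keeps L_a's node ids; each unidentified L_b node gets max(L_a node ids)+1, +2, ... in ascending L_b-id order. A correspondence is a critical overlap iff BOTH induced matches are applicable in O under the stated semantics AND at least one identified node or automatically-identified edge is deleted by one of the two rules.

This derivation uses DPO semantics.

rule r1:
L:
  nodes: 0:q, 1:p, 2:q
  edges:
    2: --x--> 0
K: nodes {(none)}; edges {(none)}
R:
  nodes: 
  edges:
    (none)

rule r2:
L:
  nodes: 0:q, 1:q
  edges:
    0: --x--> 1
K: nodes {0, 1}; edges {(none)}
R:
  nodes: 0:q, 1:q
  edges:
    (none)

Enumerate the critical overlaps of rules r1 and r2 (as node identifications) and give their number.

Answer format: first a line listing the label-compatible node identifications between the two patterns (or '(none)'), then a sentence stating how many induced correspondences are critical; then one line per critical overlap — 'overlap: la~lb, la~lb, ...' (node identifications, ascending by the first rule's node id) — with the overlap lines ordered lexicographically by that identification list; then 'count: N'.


label-compatible node identifications between L(r1) and L(r2): 0~0, 0~1, 2~0, 2~1
1 of the induced correspondences is a critical overlap of r1 and r2.
overlap: 0~1, 2~0
count: 1


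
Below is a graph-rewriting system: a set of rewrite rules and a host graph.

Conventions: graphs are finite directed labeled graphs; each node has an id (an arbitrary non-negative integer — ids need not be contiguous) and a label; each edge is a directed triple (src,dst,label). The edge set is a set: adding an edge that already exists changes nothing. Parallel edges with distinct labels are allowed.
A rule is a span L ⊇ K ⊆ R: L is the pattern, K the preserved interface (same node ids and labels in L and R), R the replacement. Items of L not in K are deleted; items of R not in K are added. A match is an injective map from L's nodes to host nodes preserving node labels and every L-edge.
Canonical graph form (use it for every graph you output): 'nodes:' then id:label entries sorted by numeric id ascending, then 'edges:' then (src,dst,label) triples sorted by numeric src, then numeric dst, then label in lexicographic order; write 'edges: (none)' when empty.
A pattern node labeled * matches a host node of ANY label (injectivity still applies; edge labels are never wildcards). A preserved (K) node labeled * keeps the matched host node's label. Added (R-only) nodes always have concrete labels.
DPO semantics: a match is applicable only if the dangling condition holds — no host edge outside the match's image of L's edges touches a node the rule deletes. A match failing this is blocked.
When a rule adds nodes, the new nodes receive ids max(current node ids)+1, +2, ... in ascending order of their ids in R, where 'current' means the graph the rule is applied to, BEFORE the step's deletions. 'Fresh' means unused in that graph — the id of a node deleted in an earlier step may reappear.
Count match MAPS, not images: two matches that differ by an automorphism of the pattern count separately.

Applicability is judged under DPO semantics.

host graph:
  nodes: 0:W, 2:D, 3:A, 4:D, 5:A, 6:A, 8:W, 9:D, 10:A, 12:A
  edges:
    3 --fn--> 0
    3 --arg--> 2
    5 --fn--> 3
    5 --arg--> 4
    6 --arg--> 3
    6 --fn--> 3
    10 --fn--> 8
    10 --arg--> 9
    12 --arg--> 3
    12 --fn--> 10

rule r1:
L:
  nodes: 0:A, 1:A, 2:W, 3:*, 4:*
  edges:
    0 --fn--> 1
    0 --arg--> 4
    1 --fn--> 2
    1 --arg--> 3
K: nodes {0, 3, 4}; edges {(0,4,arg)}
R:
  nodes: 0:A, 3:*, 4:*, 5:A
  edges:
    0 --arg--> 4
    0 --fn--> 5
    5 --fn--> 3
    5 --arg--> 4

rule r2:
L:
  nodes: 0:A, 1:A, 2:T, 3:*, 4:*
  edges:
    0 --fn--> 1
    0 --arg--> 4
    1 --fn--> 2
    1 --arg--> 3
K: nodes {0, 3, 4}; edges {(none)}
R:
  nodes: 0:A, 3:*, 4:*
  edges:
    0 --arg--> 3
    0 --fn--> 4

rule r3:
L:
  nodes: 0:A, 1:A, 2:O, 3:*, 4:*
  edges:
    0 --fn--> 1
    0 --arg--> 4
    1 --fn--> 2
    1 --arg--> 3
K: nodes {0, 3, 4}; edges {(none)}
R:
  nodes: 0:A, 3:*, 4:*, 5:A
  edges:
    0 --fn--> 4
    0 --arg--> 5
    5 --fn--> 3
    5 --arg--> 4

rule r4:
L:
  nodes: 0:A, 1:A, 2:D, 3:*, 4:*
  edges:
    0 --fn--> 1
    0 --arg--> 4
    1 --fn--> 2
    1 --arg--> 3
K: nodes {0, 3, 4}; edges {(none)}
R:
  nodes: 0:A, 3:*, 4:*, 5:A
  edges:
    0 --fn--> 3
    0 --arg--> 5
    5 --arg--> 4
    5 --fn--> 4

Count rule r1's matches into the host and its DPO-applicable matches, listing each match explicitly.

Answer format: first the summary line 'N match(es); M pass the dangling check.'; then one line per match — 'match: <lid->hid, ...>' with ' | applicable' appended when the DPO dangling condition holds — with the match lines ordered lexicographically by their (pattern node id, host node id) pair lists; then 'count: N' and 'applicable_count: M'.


2 match(es); 1 pass the dangling check.
match: 0->5, 1->3, 2->0, 3->2, 4->4
match: 0->12, 1->10, 2->8, 3->9, 4->3 | applicable
count: 2
applicable_count: 1


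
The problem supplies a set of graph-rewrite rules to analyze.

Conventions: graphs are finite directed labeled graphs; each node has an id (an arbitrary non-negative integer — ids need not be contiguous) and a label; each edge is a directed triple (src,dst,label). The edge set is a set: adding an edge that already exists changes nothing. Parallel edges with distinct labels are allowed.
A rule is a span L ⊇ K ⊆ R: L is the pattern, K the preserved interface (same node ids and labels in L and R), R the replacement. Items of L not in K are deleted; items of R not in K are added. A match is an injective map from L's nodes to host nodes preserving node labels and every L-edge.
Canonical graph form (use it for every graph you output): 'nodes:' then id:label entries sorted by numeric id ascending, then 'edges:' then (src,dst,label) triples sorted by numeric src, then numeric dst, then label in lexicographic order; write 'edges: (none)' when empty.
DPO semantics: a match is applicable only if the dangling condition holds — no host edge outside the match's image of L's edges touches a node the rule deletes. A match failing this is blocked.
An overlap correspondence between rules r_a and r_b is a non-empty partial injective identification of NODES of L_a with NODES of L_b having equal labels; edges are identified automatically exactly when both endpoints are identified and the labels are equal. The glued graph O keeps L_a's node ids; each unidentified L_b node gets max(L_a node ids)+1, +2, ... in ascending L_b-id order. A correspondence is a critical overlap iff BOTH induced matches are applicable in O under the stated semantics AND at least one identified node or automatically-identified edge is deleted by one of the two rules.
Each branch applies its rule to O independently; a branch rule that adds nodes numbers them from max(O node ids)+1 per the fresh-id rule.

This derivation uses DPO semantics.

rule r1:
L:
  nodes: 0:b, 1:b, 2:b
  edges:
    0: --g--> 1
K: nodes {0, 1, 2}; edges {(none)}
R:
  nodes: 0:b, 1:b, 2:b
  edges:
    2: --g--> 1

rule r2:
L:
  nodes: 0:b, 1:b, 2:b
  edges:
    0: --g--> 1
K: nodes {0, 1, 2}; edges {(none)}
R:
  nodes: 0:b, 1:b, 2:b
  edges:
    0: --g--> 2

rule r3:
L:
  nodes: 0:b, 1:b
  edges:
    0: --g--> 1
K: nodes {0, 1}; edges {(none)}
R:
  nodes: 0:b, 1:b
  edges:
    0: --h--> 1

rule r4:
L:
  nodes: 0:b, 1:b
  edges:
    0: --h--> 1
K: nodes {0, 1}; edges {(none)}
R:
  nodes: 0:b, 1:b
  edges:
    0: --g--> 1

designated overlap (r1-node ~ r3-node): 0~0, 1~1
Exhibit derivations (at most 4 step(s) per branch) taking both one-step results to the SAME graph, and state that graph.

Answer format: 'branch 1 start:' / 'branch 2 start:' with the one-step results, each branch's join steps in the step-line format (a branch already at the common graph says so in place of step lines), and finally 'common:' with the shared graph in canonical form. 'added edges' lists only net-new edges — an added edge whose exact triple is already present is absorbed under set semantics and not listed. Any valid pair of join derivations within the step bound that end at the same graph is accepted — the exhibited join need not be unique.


branch 1 start:
nodes: 0:b, 1:b, 2:b
edges: (2,1,g)
branch 2 start:
nodes: 0:b, 1:b, 2:b
edges: (0,1,h)
branch 1 step 1: rule r1; match: 0->2, 1->1, 2->0; deleted nodes (none); deleted edges (2,1,g); added nodes (none); added edges (0,1,g); result: nodes: 0:b, 1:b, 2:b edges: (0,1,g)
branch 2 step 1: rule r4; match: 0->0, 1->1; deleted nodes (none); deleted edges (0,1,h); added nodes (none); added edges (0,1,g); result: nodes: 0:b, 1:b, 2:b edges: (0,1,g)
common:
nodes: 0:b, 1:b, 2:b
edges: (0,1,g)
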